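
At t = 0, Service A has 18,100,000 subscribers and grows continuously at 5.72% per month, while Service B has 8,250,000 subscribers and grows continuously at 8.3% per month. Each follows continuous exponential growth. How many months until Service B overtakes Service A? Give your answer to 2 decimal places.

t ≈ 30.45 months

18100000·e^(0.0572t) = 8250000·e^(0.083t)
18100000/8250000 = e^((0.083 − 0.0572)t) → ln(2.19394) = 0.0258·t
t = 0.7857 / 0.0258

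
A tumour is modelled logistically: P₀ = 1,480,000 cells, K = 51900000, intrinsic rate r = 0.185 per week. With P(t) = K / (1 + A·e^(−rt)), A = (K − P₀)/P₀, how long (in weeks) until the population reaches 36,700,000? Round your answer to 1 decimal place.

t ≈ 23.8 weeks

A = (51900000 − 1480000)/1480000 = 34.06757
36700000 = 51900000/(1 + 34.06757·e^(−0.185t)) → 1 + 34.06757·e^(−0.185t) = 1.41417
e^(−0.185t) = 0.012157 → t = ln(82.25525)/0.185 = 4.40983/0.185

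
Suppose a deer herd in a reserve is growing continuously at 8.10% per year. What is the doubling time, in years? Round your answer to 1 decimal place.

doubling time = ln(2) / |r| = 0.69315 / 0.081

doubling time ≈ 8.6 years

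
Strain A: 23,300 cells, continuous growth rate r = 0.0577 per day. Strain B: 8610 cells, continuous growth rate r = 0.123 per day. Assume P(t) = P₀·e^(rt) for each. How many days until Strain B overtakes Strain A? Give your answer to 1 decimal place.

23300·e^(0.0577t) = 8610·e^(0.123t)
23300/8610 = e^((0.123 − 0.0577)t) → ln(2.70616) = 0.0653·t
t = 0.99553 / 0.0653

t ≈ 15.2 days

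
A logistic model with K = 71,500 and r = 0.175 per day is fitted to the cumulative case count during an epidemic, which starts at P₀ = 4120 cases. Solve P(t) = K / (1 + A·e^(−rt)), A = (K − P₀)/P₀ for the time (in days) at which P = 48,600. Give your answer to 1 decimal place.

t ≈ 20.3 days

A = (71500 − 4120)/4120 = 16.35437
48600 = 71500/(1 + 16.35437·e^(−0.175t)) → 1 + 16.35437·e^(−0.175t) = 1.47119
e^(−0.175t) = 0.028811 → t = ln(34.7084)/0.175 = 3.54698/0.175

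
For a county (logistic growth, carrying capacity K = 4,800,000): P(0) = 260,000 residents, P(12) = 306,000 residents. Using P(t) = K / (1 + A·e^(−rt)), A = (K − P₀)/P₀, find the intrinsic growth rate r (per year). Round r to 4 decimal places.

A = (4800000 − 260000)/260000 = 17.46154
306000 = 4800000/(1 + 17.46154·e^(−r·12)) → e^(−12r) = (15.68627 − 1)/17.46154 = 0.841064
r = −ln(0.841064)/12 = 0.17309/12

r ≈ 0.0144 per year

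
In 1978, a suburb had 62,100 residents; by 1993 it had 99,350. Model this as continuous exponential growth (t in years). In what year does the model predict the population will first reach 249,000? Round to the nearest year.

r = ln(99350/62100) / 15 = 0.4699/15 ≈ 0.031327 per year
t = ln(249000/62100) / r = 1.38871/0.031327 ≈ 44.33 years after 1978

year 2022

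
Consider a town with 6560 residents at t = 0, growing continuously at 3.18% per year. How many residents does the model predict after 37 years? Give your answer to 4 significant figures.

≈ 21,280 residents

P(37) = 6560 · e^(0.0318·37) = 6560 · e^(1.1766)
= 6560 · 3.24333 ≈ 21276.23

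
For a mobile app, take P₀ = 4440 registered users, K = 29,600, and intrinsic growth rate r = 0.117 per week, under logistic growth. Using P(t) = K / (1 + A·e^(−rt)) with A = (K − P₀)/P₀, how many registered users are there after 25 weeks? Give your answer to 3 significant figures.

≈ 22,700 registered users

A = (29600 − 4440)/4440 = 5.66667
P(25) = 29600 / (1 + 5.66667·e^(−0.117·25)) = 29600 / (1 + 5.66667·0.053665)
= 29600 / 1.3041 ≈ 22697.65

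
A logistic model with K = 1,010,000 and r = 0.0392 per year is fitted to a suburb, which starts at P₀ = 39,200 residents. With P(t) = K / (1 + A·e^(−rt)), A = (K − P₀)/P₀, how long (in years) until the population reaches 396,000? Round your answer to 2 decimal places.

t ≈ 70.69 years

A = (1010000 − 39200)/39200 = 24.76531
396000 = 1010000/(1 + 24.76531·e^(−0.0392t)) → 1 + 24.76531·e^(−0.0392t) = 2.55051
e^(−0.0392t) = 0.062608 → t = ln(15.97241)/0.0392 = 2.77086/0.0392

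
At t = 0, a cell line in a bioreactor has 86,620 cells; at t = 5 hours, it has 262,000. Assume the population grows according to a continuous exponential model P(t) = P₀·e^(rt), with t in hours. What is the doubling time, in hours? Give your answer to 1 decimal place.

doubling time ≈ 3.1 hours

r = ln(262000/86620) / 5 = ln(3.02471) / 5 ≈ 0.221363 per hour
doubling time = ln 2 / |r| = 0.69315 / 0.221363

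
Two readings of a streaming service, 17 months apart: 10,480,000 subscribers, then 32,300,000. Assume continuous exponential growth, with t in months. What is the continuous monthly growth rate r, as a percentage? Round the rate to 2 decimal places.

r ≈ 6.62% per month

32300000 = 10480000 · e^(r·17)
e^(17r) = 32300000/10480000 = 3.08206
r = ln(3.08206) / 17 = 1.1256 / 17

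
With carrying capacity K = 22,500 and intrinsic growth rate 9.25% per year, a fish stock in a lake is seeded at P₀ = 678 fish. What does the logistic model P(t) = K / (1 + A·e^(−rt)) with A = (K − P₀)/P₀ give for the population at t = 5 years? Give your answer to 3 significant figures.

≈ 1,060 fish

A = (22500 − 678)/678 = 32.18584
P(5) = 22500 / (1 + 32.18584·e^(−0.0925·5)) = 22500 / (1 + 32.18584·0.629707)
= 22500 / 21.26766 ≈ 1057.94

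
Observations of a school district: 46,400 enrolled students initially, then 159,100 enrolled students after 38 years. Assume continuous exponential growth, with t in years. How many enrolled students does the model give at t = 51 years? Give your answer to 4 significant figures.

r = ln(159100/46400) / 38 ≈ 0.032427 per year
P(51) = 46400 · e^(0.032427·51) = 46400 · 5.22674 ≈ 242520.56

≈ 242,500 enrolled students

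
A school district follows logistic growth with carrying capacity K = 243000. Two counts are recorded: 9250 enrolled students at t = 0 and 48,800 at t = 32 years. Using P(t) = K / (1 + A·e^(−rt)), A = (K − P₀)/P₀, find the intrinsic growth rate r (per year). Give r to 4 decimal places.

A = (243000 − 9250)/9250 = 25.27027
48800 = 243000/(1 + 25.27027·e^(−r·32)) → e^(−32r) = (4.97951 − 1)/25.27027 = 0.157478
r = −ln(0.157478)/32 = 1.84847/32

r ≈ 0.0578 per year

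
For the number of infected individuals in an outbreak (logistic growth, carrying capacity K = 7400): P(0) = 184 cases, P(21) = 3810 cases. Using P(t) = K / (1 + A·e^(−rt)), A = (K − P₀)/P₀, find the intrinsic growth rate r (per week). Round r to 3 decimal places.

A = (7400 − 184)/184 = 39.21739
3810 = 7400/(1 + 39.21739·e^(−r·21)) → e^(−21r) = (1.94226 − 1)/39.21739 = 0.024027
r = −ln(0.024027)/21 = 3.7286/21

r ≈ 0.178 per week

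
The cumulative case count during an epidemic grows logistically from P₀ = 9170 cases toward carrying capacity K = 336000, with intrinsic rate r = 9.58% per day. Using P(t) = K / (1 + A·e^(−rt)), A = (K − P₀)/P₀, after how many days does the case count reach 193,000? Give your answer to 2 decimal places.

A = (336000 − 9170)/9170 = 35.64122
193000 = 336000/(1 + 35.64122·e^(−0.0958t)) → 1 + 35.64122·e^(−0.0958t) = 1.74093
e^(−0.0958t) = 0.020789 → t = ln(48.10319)/0.0958 = 3.87335/0.0958

t ≈ 40.43 days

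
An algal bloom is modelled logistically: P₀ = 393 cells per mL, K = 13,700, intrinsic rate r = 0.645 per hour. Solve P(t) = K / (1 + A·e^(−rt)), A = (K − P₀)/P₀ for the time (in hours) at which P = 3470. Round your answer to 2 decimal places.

t ≈ 3.78 hours

A = (13700 − 393)/393 = 33.86005
3470 = 13700/(1 + 33.86005·e^(−0.645t)) → 1 + 33.86005·e^(−0.645t) = 3.94813
e^(−0.645t) = 0.087068 → t = ln(11.48528)/0.645 = 2.44107/0.645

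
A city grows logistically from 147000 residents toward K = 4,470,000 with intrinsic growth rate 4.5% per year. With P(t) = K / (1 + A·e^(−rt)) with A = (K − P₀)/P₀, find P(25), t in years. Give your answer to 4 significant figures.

≈ 423,800 residents

A = (4470000 − 147000)/147000 = 29.40816
P(25) = 4470000 / (1 + 29.40816·e^(−0.045·25)) = 4470000 / (1 + 29.40816·0.324652)
= 4470000 / 10.54743 ≈ 423799.81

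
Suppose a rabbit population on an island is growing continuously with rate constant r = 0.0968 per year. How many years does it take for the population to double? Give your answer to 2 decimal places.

doubling time = ln(2) / |r| = 0.69315 / 0.0968

doubling time ≈ 7.16 years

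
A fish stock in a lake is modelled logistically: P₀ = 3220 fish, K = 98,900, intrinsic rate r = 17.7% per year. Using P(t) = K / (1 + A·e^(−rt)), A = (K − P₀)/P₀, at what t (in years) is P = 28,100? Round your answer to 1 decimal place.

t ≈ 13.9 years

A = (98900 − 3220)/3220 = 29.71429
28100 = 98900/(1 + 29.71429·e^(−0.177t)) → 1 + 29.71429·e^(−0.177t) = 3.51957
e^(−0.177t) = 0.084793 → t = ln(11.79338)/0.177 = 2.46754/0.177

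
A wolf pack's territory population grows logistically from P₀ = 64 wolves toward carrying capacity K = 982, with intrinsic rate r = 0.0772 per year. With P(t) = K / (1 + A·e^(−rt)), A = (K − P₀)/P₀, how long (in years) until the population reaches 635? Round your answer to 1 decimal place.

t ≈ 42.3 years

A = (982 − 64)/64 = 14.34375
635 = 982/(1 + 14.34375·e^(−0.0772t)) → 1 + 14.34375·e^(−0.0772t) = 1.54646
e^(−0.0772t) = 0.038097 → t = ln(26.24865)/0.0772 = 3.26761/0.0772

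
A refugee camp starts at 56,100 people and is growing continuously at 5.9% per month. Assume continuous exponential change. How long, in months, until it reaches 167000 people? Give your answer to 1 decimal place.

167000 = 56100 · e^(0.059·t)
t = ln(167000/56100) / 0.059 = ln(2.97683) / 0.059 = 1.09086 / 0.059

t ≈ 18.5 months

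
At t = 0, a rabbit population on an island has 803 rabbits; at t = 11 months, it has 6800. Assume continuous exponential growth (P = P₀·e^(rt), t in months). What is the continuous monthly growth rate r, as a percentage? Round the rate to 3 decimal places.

6800 = 803 · e^(r·11)
e^(11r) = 6800/803 = 8.46824
r = ln(8.46824) / 11 = 2.13632 / 11

r ≈ 19.421% per month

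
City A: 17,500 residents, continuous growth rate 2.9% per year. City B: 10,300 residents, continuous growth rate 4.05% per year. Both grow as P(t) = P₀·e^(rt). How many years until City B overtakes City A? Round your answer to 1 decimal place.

t ≈ 46.1 years

17500·e^(0.029t) = 10300·e^(0.0405t)
17500/10300 = e^((0.0405 − 0.029)t) → ln(1.69903) = 0.0115·t
t = 0.53006 / 0.0115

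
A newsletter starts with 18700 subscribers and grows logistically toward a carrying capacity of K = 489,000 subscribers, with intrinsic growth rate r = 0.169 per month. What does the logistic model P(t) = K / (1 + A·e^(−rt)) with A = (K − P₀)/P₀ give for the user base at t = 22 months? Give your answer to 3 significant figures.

≈ 304,000 subscribers

A = (489000 − 18700)/18700 = 25.14973
P(22) = 489000 / (1 + 25.14973·e^(−0.169·22)) = 489000 / (1 + 25.14973·0.024282)
= 489000 / 1.6107 ≈ 303595.09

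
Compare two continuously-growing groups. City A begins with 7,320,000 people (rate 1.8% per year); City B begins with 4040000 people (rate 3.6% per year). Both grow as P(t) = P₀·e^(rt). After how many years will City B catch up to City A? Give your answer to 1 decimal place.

7320000·e^(0.018t) = 4040000·e^(0.036t)
7320000/4040000 = e^((0.036 − 0.018)t) → ln(1.81188) = 0.018·t
t = 0.59437 / 0.018

t ≈ 33.0 years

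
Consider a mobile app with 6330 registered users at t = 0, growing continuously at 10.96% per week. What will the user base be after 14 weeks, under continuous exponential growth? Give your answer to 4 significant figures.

P(14) = 6330 · e^(0.1096·14) = 6330 · e^(1.5344)
= 6330 · 4.63854 ≈ 29361.97

≈ 29,360 registered users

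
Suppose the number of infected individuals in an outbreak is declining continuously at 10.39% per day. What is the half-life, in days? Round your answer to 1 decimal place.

half-life ≈ 6.7 days

half-life = ln(2) / |r| = 0.69315 / 0.1039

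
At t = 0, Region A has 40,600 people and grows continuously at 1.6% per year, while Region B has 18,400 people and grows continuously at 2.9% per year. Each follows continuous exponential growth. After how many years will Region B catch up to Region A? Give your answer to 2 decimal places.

40600·e^(0.016t) = 18400·e^(0.029t)
40600/18400 = e^((0.029 − 0.016)t) → ln(2.20652) = 0.013·t
t = 0.79142 / 0.013

t ≈ 60.88 years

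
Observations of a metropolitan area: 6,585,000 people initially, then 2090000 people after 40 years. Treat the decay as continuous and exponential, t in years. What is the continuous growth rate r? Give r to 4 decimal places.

2090000 = 6585000 · e^(r·40)
e^(40r) = 2090000/6585000 = 0.31739
r = ln(0.31739) / 40 = -1.14763 / 40

r ≈ -0.0287 per year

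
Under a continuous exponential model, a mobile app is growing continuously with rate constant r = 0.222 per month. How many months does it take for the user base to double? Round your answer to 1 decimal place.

doubling time = ln(2) / |r| = 0.69315 / 0.222

doubling time ≈ 3.1 months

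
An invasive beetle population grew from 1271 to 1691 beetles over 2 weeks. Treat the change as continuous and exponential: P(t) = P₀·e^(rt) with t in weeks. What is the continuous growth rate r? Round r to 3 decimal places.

1691 = 1271 · e^(r·2)
e^(2r) = 1691/1271 = 1.33045
r = ln(1.33045) / 2 = 0.28552 / 2

r ≈ 0.143 per week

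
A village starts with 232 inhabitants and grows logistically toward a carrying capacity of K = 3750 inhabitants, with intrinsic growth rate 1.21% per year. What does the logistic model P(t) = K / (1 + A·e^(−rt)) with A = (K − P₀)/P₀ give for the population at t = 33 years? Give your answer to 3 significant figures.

≈ 336 inhabitants

A = (3750 − 232)/232 = 15.16379
P(33) = 3750 / (1 + 15.16379·e^(−0.0121·33)) = 3750 / (1 + 15.16379·0.670789)
= 3750 / 11.17171 ≈ 335.67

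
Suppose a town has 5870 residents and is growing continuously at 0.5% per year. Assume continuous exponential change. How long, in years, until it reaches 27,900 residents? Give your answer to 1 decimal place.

t ≈ 311.8 years

27900 = 5870 · e^(0.005·t)
t = ln(27900/5870) / 0.005 = ln(4.75298) / 0.005 = 1.55877 / 0.005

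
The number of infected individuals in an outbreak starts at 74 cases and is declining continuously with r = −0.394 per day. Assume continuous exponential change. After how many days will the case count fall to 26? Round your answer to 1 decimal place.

26 = 74 · e^(-0.394·t)
t = ln(26/74) / -0.394 = ln(0.35135) / -0.394 = -1.04597 / -0.394

t ≈ 2.7 days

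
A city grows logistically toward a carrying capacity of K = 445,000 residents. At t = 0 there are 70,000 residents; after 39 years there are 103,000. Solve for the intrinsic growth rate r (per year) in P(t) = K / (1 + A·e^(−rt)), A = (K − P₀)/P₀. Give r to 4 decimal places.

A = (445000 − 70000)/70000 = 5.35714
103000 = 445000/(1 + 5.35714·e^(−r·39)) → e^(−39r) = (4.32039 − 1)/5.35714 = 0.619806
r = −ln(0.619806)/39 = 0.47835/39

r ≈ 0.0123 per year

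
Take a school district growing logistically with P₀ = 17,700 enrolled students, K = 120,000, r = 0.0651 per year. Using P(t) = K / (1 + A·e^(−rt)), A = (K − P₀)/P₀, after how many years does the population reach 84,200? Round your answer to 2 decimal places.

t ≈ 40.09 years

A = (120000 − 17700)/17700 = 5.77966
84200 = 120000/(1 + 5.77966·e^(−0.0651t)) → 1 + 5.77966·e^(−0.0651t) = 1.42518
e^(−0.0651t) = 0.073565 → t = ln(13.5935)/0.0651 = 2.60959/0.0651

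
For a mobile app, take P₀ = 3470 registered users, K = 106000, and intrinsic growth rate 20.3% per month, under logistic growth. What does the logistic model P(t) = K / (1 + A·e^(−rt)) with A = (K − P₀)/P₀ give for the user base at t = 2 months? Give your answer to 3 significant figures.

≈ 5,120 registered users

A = (106000 − 3470)/3470 = 29.54755
P(2) = 106000 / (1 + 29.54755·e^(−0.203·2)) = 106000 / (1 + 29.54755·0.66631)
= 106000 / 20.68783 ≈ 5123.78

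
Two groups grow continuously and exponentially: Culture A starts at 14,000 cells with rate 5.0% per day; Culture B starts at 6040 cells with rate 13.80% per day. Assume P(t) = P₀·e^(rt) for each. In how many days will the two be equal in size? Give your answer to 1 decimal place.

14000·e^(0.05t) = 6040·e^(0.138t)
14000/6040 = e^((0.138 − 0.05)t) → ln(2.31788) = 0.088·t
t = 0.84065 / 0.088

t ≈ 9.6 days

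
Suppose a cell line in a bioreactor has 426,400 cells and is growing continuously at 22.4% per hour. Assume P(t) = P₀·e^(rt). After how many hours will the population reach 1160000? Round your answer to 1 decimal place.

t ≈ 4.5 hours

1160000 = 426400 · e^(0.224·t)
t = ln(1160000/426400) / 0.224 = ln(2.72045) / 0.224 = 1.0008 / 0.224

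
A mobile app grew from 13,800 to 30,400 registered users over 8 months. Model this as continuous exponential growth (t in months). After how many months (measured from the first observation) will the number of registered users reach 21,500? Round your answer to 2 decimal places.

r = ln(30400/13800) / 8 ≈ 0.098722 per month
t = ln(21500/13800) / r = 0.44338 / 0.098722 ≈ 4.491

t ≈ 4.49 months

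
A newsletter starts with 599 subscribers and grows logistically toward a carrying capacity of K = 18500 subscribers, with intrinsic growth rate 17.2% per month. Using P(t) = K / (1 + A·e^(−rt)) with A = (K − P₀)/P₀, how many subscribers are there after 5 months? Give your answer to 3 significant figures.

≈ 1,360 subscribers

A = (18500 − 599)/599 = 29.88481
P(5) = 18500 / (1 + 29.88481·e^(−0.172·5)) = 18500 / (1 + 29.88481·0.423162)
= 18500 / 13.64612 ≈ 1355.7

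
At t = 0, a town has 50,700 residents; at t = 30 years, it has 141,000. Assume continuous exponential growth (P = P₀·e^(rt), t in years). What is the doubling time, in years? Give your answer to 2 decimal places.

doubling time ≈ 20.33 years

r = ln(141000/50700) / 30 = ln(2.78107) / 30 ≈ 0.034094 per year
doubling time = ln 2 / |r| = 0.69315 / 0.034094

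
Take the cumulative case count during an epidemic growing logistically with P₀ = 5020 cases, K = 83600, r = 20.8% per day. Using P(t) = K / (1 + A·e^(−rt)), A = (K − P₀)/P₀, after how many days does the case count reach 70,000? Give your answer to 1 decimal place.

t ≈ 21.1 days

A = (83600 − 5020)/5020 = 15.65339
70000 = 83600/(1 + 15.65339·e^(−0.208t)) → 1 + 15.65339·e^(−0.208t) = 1.19429
e^(−0.208t) = 0.012412 → t = ln(80.5689)/0.208 = 4.38911/0.208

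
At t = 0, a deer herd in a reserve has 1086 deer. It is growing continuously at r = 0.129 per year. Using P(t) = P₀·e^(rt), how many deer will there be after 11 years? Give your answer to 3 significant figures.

≈ 4,490 deer

P(11) = 1086 · e^(0.129·11) = 1086 · e^(1.419)
= 1086 · 4.13299 ≈ 4488.42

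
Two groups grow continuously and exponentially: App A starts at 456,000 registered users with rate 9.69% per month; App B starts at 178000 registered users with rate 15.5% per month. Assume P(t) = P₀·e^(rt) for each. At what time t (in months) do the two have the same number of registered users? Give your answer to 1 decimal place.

456000·e^(0.0969t) = 178000·e^(0.155t)
456000/178000 = e^((0.155 − 0.0969)t) → ln(2.5618) = 0.0581·t
t = 0.94071 / 0.0581

t ≈ 16.2 months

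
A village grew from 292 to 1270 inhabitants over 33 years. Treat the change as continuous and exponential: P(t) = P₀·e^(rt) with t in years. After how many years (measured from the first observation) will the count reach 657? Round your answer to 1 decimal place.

t ≈ 18.2 years

r = ln(1270/292) / 33 ≈ 0.044546 per year
t = ln(657/292) / r = 0.81093 / 0.044546 ≈ 18.204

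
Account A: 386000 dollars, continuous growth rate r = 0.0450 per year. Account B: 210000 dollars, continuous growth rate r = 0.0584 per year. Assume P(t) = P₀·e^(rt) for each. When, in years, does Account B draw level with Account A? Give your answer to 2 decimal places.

386000·e^(0.045t) = 210000·e^(0.0584t)
386000/210000 = e^((0.0584 − 0.045)t) → ln(1.8381) = 0.0134·t
t = 0.60873 / 0.0134

t ≈ 45.43 years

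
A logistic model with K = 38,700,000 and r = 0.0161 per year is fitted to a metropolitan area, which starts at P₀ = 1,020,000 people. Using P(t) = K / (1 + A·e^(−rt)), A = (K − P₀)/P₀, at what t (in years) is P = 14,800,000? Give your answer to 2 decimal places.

t ≈ 194.41 years

A = (38700000 − 1020000)/1020000 = 36.94118
14800000 = 38700000/(1 + 36.94118·e^(−0.0161t)) → 1 + 36.94118·e^(−0.0161t) = 2.61486
e^(−0.0161t) = 0.043714 → t = ln(22.87571)/0.0161 = 3.13008/0.0161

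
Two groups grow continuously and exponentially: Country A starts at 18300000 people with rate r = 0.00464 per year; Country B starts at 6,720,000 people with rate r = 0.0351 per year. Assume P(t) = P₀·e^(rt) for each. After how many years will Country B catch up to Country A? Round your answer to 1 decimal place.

18300000·e^(0.00464t) = 6720000·e^(0.0351t)
18300000/6720000 = e^((0.0351 − 0.00464)t) → ln(2.72321) = 0.03046·t
t = 1.00181 / 0.03046

t ≈ 32.9 years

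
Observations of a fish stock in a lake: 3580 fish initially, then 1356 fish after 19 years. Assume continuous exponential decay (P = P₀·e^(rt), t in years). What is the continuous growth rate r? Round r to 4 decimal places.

r ≈ -0.0511 per year

1356 = 3580 · e^(r·19)
e^(19r) = 1356/3580 = 0.37877
r = ln(0.37877) / 19 = -0.97082 / 19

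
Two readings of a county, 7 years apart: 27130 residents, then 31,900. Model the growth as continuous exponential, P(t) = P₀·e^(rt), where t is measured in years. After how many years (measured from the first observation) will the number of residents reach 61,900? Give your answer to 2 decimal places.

t ≈ 35.65 years

r = ln(31900/27130) / 7 ≈ 0.023138 per year
t = ln(61900/27130) / r = 0.82488 / 0.023138 ≈ 35.65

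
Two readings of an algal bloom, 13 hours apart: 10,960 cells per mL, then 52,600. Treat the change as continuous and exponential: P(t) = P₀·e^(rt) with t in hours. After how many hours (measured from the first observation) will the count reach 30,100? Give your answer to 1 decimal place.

t ≈ 8.4 hours

r = ln(52600/10960) / 13 ≈ 0.120651 per hour
t = ln(30100/10960) / r = 1.01027 / 0.120651 ≈ 8.374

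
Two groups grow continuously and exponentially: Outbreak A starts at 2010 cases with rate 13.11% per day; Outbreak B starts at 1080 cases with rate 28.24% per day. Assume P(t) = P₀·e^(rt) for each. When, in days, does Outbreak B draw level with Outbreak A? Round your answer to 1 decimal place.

2010·e^(0.1311t) = 1080·e^(0.2824t)
2010/1080 = e^((0.2824 − 0.1311)t) → ln(1.86111) = 0.1513·t
t = 0.62117 / 0.1513

t ≈ 4.1 days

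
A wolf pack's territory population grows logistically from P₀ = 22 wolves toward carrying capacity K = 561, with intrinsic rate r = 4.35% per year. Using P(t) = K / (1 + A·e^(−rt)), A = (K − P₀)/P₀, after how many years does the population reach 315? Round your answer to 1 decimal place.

A = (561 − 22)/22 = 24.5
315 = 561/(1 + 24.5·e^(−0.0435t)) → 1 + 24.5·e^(−0.0435t) = 1.78095
e^(−0.0435t) = 0.031876 → t = ln(31.37195)/0.0435 = 3.44591/0.0435

t ≈ 79.2 years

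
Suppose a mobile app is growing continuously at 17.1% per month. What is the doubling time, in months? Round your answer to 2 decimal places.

doubling time = ln(2) / |r| = 0.69315 / 0.171

doubling time ≈ 4.05 months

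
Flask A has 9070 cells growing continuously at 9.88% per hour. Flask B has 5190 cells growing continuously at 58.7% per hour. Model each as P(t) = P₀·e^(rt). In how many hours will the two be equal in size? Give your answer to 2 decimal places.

9070·e^(0.0988t) = 5190·e^(0.587t)
9070/5190 = e^((0.587 − 0.0988)t) → ln(1.74759) = 0.4882·t
t = 0.55824 / 0.4882

t ≈ 1.14 hours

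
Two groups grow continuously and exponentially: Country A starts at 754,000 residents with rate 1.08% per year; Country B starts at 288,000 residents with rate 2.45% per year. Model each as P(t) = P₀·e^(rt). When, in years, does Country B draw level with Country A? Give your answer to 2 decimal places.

754000·e^(0.0108t) = 288000·e^(0.0245t)
754000/288000 = e^((0.0245 − 0.0108)t) → ln(2.61806) = 0.0137·t
t = 0.96243 / 0.0137

t ≈ 70.25 years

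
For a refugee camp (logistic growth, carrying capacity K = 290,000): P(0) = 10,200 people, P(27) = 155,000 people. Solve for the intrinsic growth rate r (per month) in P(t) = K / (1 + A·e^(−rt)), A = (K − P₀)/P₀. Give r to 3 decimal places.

A = (290000 − 10200)/10200 = 27.43137
155000 = 290000/(1 + 27.43137·e^(−r·27)) → e^(−27r) = (1.87097 − 1)/27.43137 = 0.031751
r = −ln(0.031751)/27 = 3.44984/27

r ≈ 0.128 per month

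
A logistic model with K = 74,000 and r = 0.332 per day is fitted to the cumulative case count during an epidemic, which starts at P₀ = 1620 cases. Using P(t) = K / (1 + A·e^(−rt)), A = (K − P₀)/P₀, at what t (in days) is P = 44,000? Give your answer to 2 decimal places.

A = (74000 − 1620)/1620 = 44.67901
44000 = 74000/(1 + 44.67901·e^(−0.332t)) → 1 + 44.67901·e^(−0.332t) = 1.68182
e^(−0.332t) = 0.01526 → t = ln(65.52922)/0.332 = 4.1825/0.332

t ≈ 12.60 days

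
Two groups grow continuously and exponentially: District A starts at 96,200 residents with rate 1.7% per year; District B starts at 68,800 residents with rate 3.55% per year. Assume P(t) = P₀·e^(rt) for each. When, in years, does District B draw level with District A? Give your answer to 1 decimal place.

t ≈ 18.1 years

96200·e^(0.017t) = 68800·e^(0.0355t)
96200/68800 = e^((0.0355 − 0.017)t) → ln(1.39826) = 0.0185·t
t = 0.33523 / 0.0185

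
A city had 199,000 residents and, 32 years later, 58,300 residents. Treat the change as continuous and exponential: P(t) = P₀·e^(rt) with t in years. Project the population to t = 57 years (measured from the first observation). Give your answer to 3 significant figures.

r = ln(58300/199000) / 32 ≈ -0.038366 per year
P(57) = 199000 · e^(-0.038366·57) = 199000 · 0.11227 ≈ 22341.8

≈ 22,300 residents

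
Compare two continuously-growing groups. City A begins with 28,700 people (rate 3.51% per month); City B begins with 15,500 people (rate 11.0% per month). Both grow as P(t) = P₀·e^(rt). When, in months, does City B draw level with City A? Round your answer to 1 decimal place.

28700·e^(0.0351t) = 15500·e^(0.11t)
28700/15500 = e^((0.11 − 0.0351)t) → ln(1.85161) = 0.0749·t
t = 0.61606 / 0.0749

t ≈ 8.2 months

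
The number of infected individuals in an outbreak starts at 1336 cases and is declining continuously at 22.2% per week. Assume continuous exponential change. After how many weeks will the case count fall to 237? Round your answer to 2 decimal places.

t ≈ 7.79 weeks

237 = 1336 · e^(-0.222·t)
t = ln(237/1336) / -0.222 = ln(0.1774) / -0.222 = -1.72938 / -0.222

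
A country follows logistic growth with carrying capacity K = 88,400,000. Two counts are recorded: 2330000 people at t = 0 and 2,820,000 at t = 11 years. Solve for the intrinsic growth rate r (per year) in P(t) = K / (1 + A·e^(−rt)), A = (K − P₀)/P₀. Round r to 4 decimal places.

A = (88400000 − 2330000)/2330000 = 36.93991
2820000 = 88400000/(1 + 36.93991·e^(−r·11)) → e^(−11r) = (31.34752 − 1)/36.93991 = 0.821537
r = −ln(0.821537)/11 = 0.19658/11

r ≈ 0.0179 per year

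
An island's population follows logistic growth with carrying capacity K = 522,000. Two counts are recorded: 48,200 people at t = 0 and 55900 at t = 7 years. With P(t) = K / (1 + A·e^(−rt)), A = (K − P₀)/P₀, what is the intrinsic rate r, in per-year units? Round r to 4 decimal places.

A = (522000 − 48200)/48200 = 9.82988
55900 = 522000/(1 + 9.82988·e^(−r·7)) → e^(−7r) = (9.3381 − 1)/9.82988 = 0.848241
r = −ln(0.848241)/7 = 0.16459/7

r ≈ 0.0235 per year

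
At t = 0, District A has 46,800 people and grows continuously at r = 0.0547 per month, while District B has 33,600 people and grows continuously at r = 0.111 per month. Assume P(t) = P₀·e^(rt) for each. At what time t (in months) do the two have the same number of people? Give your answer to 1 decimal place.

t ≈ 5.9 months

46800·e^(0.0547t) = 33600·e^(0.111t)
46800/33600 = e^((0.111 − 0.0547)t) → ln(1.39286) = 0.0563·t
t = 0.33136 / 0.0563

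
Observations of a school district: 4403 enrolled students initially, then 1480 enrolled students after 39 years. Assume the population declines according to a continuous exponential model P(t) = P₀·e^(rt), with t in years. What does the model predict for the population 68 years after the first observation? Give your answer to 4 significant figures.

≈ 657.9 enrolled students

r = ln(1480/4403) / 39 ≈ -0.027955 per year
P(68) = 4403 · e^(-0.027955·68) = 4403 · 0.14943 ≈ 657.93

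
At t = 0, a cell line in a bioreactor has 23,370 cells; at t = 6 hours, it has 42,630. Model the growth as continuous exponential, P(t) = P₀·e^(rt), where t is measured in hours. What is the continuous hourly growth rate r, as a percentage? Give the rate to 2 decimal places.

r ≈ 10.02% per hour

42630 = 23370 · e^(r·6)
e^(6r) = 42630/23370 = 1.82413
r = ln(1.82413) / 6 = 0.60111 / 6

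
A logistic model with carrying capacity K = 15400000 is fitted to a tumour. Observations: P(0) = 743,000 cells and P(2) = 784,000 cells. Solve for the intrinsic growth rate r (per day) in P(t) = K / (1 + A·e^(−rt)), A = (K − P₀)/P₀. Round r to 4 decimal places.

A = (15400000 − 743000)/743000 = 19.72678
784000 = 15400000/(1 + 19.72678·e^(−r·2)) → e^(−2r) = (19.64286 − 1)/19.72678 = 0.945053
r = −ln(0.945053)/2 = 0.05651/2

r ≈ 0.0283 per day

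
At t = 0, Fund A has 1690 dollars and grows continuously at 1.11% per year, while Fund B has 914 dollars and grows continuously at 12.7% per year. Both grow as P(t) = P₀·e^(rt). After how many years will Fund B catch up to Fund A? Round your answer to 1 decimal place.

1690·e^(0.0111t) = 914·e^(0.127t)
1690/914 = e^((0.127 − 0.0111)t) → ln(1.84902) = 0.1159·t
t = 0.61465 / 0.1159

t ≈ 5.3 years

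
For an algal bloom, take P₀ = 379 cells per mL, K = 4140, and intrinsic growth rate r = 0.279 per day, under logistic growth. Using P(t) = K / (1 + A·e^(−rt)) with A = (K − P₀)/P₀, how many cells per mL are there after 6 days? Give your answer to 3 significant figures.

≈ 1,450 cells per mL

A = (4140 − 379)/379 = 9.92348
P(6) = 4140 / (1 + 9.92348·e^(−0.279·6)) = 4140 / (1 + 9.92348·0.187496)
= 4140 / 2.86061 ≈ 1447.24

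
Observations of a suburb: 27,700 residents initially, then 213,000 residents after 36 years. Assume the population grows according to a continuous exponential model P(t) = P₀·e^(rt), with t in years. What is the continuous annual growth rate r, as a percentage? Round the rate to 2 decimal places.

r ≈ 5.67% per year

213000 = 27700 · e^(r·36)
e^(36r) = 213000/27700 = 7.68953
r = ln(7.68953) / 36 = 2.03986 / 36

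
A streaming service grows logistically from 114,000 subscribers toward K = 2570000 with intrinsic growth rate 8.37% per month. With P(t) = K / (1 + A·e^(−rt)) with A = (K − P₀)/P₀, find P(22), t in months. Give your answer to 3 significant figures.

A = (2570000 − 114000)/114000 = 21.54386
P(22) = 2570000 / (1 + 21.54386·e^(−0.0837·22)) = 2570000 / (1 + 21.54386·0.158595)
= 2570000 / 4.41675 ≈ 581875.35

≈ 582,000 subscribers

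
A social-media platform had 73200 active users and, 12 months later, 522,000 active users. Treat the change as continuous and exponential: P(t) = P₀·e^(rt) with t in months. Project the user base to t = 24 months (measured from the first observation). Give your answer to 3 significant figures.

r = ln(522000/73200) / 12 ≈ 0.163706 per month
P(24) = 73200 · e^(0.163706·24) = 73200 · 50.85327 ≈ 3722459.02

≈ 3,720,000 active users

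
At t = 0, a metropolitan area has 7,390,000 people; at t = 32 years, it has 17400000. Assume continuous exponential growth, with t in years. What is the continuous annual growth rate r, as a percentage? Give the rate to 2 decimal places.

r ≈ 2.68% per year

17400000 = 7390000 · e^(r·32)
e^(32r) = 17400000/7390000 = 2.35453
r = ln(2.35453) / 32 = 0.85634 / 32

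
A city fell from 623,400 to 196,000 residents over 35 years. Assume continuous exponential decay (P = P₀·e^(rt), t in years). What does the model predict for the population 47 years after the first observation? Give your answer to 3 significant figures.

r = ln(196000/623400) / 35 ≈ -0.033059 per year
P(47) = 623400 · e^(-0.033059·47) = 623400 · 0.21145 ≈ 131815.56

≈ 132,000 residents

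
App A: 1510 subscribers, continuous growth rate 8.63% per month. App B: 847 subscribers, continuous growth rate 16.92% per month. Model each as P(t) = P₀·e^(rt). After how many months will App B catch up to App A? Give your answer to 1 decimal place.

1510·e^(0.0863t) = 847·e^(0.1692t)
1510/847 = e^((0.1692 − 0.0863)t) → ln(1.78276) = 0.0829·t
t = 0.57816 / 0.0829

t ≈ 7.0 months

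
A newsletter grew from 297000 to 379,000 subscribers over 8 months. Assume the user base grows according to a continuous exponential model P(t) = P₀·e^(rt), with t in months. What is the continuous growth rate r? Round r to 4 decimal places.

r ≈ 0.0305 per month

379000 = 297000 · e^(r·8)
e^(8r) = 379000/297000 = 1.27609
r = ln(1.27609) / 8 = 0.2438 / 8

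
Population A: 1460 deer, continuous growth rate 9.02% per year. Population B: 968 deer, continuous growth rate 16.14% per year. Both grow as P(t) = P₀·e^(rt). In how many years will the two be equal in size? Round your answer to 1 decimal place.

1460·e^(0.0902t) = 968·e^(0.1614t)
1460/968 = e^((0.1614 − 0.0902)t) → ln(1.50826) = 0.0712·t
t = 0.41096 / 0.0712

t ≈ 5.8 years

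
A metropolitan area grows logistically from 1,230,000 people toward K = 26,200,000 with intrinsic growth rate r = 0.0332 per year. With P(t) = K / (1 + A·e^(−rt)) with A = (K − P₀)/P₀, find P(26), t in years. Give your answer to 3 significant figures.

A = (26200000 − 1230000)/1230000 = 20.30081
P(26) = 26200000 / (1 + 20.30081·e^(−0.0332·26)) = 26200000 / (1 + 20.30081·0.42181)
= 26200000 / 9.56309 ≈ 2739700.66

≈ 2,740,000 people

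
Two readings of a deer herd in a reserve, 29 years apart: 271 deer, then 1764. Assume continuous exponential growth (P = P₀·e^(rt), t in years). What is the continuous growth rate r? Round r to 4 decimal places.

1764 = 271 · e^(r·29)
e^(29r) = 1764/271 = 6.50923
r = ln(6.50923) / 29 = 1.87322 / 29

r ≈ 0.0646 per year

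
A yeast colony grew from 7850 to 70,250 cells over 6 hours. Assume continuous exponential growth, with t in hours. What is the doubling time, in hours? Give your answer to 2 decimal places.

r = ln(70250/7850) / 6 = ln(8.94904) / 6 ≈ 0.365258 per hour
doubling time = ln 2 / |r| = 0.69315 / 0.365258

doubling time ≈ 1.90 hours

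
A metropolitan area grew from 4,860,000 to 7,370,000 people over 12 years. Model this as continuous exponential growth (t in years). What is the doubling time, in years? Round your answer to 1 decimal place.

doubling time ≈ 20.0 years

r = ln(7370000/4860000) / 12 = ln(1.51646) / 12 ≈ 0.034698 per year
doubling time = ln 2 / |r| = 0.69315 / 0.034698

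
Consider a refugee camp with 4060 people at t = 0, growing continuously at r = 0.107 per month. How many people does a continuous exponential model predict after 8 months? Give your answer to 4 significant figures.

P(8) = 4060 · e^(0.107·8) = 4060 · e^(0.856)
= 4060 · 2.35373 ≈ 9556.13

≈ 9,556 people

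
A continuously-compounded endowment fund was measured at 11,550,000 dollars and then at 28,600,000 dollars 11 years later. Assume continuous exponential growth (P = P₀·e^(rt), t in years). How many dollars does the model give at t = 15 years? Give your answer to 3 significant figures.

≈ 39,800,000 dollars

r = ln(28600000/11550000) / 11 ≈ 0.082429 per year
P(15) = 11550000 · e^(0.082429·15) = 11550000 · 3.44333 ≈ 39770425.06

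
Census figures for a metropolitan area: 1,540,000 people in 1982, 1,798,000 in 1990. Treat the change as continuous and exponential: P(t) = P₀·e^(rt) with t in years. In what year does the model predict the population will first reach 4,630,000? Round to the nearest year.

year 2039

r = ln(1798000/1540000) / 8 = 0.15489/8 ≈ 0.019362 per year
t = ln(4630000/1540000) / r = 1.10077/0.019362 ≈ 56.85 years after 1982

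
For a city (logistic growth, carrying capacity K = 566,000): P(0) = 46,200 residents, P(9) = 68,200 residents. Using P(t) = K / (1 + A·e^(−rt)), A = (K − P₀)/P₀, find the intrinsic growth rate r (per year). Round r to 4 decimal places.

r ≈ 0.0481 per year

A = (566000 − 46200)/46200 = 11.25108
68200 = 566000/(1 + 11.25108·e^(−r·9)) → e^(−9r) = (8.29912 − 1)/11.25108 = 0.648748
r = −ln(0.648748)/9 = 0.43271/9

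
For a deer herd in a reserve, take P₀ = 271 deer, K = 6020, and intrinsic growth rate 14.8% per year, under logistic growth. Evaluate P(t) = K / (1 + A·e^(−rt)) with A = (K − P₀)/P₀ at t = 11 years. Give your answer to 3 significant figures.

≈ 1,170 deer

A = (6020 − 271)/271 = 21.21402
P(11) = 6020 / (1 + 21.21402·e^(−0.148·11)) = 6020 / (1 + 21.21402·0.196322)
= 6020 / 5.16478 ≈ 1165.59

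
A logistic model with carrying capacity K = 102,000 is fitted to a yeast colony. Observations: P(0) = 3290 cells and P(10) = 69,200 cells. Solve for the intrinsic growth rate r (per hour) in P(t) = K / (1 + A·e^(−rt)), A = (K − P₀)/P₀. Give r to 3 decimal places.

r ≈ 0.415 per hour

A = (102000 − 3290)/3290 = 30.00304
69200 = 102000/(1 + 30.00304·e^(−r·10)) → e^(−10r) = (1.47399 − 1)/30.00304 = 0.015798
r = −ln(0.015798)/10 = 4.14787/10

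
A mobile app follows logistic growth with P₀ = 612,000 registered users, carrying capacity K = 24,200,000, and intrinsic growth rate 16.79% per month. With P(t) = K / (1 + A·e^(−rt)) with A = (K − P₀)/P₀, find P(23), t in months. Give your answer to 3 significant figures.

≈ 13,400,000 registered users

A = (24200000 − 612000)/612000 = 38.54248
P(23) = 24200000 / (1 + 38.54248·e^(−0.1679·23)) = 24200000 / (1 + 38.54248·0.021032)
= 24200000 / 1.81063 ≈ 13365485.77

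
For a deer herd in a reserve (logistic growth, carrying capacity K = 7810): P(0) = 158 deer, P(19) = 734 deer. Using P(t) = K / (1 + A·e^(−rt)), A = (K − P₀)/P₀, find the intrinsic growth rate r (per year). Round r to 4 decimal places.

A = (7810 − 158)/158 = 48.43038
734 = 7810/(1 + 48.43038·e^(−r·19)) → e^(−19r) = (10.64033 − 1)/48.43038 = 0.199055
r = −ln(0.199055)/19 = 1.61417/19

r ≈ 0.0850 per year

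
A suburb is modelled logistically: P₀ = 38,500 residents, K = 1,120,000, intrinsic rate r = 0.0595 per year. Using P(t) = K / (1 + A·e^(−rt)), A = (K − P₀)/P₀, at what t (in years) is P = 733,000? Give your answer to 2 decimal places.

A = (1120000 − 38500)/38500 = 28.09091
733000 = 1120000/(1 + 28.09091·e^(−0.0595t)) → 1 + 28.09091·e^(−0.0595t) = 1.52797
e^(−0.0595t) = 0.018795 → t = ln(53.20578)/0.0595 = 3.97417/0.0595

t ≈ 66.79 years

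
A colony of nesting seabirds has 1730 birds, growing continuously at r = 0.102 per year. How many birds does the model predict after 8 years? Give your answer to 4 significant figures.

≈ 3,912 birds

P(8) = 1730 · e^(0.102·8) = 1730 · e^(0.816)
= 1730 · 2.26144 ≈ 3912.28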